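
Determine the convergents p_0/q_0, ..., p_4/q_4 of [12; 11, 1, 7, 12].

Using the convergent recurrence p_i = a_i*p_{i-1} + p_{i-2}, q_i = a_i*q_{i-1} + q_{i-2} with p_{-2}=0, p_{-1}=1, q_{-2}=1, q_{-1}=0:
  i=0: a_0=12, p_0 = 12*1 + 0 = 12, q_0 = 12*0 + 1 = 1.
  i=1: a_1=11, p_1 = 11*12 + 1 = 133, q_1 = 11*1 + 0 = 11.
  i=2: a_2=1, p_2 = 1*133 + 12 = 145, q_2 = 1*11 + 1 = 12.
  i=3: a_3=7, p_3 = 7*145 + 133 = 1148, q_3 = 7*12 + 11 = 95.
  i=4: a_4=12, p_4 = 12*1148 + 145 = 13921, q_4 = 12*95 + 12 = 1152.

12/1, 133/11, 145/12, 1148/95, 13921/1152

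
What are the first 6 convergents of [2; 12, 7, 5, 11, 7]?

2/1, 25/12, 177/85, 910/437, 10187/4892, 72219/34681

Using the convergent recurrence p_i = a_i*p_{i-1} + p_{i-2}, q_i = a_i*q_{i-1} + q_{i-2} with p_{-2}=0, p_{-1}=1, q_{-2}=1, q_{-1}=0:
  i=0: a_0=2, p_0 = 2*1 + 0 = 2, q_0 = 2*0 + 1 = 1.
  i=1: a_1=12, p_1 = 12*2 + 1 = 25, q_1 = 12*1 + 0 = 12.
  i=2: a_2=7, p_2 = 7*25 + 2 = 177, q_2 = 7*12 + 1 = 85.
  i=3: a_3=5, p_3 = 5*177 + 25 = 910, q_3 = 5*85 + 12 = 437.
  i=4: a_4=11, p_4 = 11*910 + 177 = 10187, q_4 = 11*437 + 85 = 4892.
  i=5: a_5=7, p_5 = 7*10187 + 910 = 72219, q_5 = 7*4892 + 437 = 34681.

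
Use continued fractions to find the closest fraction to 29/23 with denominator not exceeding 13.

Expand x = 29/23 as a continued fraction with the Euclidean algorithm:
  29 = 1*23 + 6, so a_0 = 1.
  23 = 3*6 + 5, so a_1 = 3.
  6 = 1*5 + 1, so a_2 = 1.
  5 = 5*1 + 0, so a_3 = 5.
so x = [1; 3, 1, 5].
Convergents (p_i = a_i*p_{i-1} + p_{i-2}, q_i = a_i*q_{i-1} + q_{i-2} with p_{-2}=0, p_{-1}=1, q_{-2}=1, q_{-1}=0), until the denominator exceeds 13:
  i=0: a_0=1, p_0 = 1*1 + 0 = 1, q_0 = 1*0 + 1 = 1.
  i=1: a_1=3, p_1 = 3*1 + 1 = 4, q_1 = 3*1 + 0 = 3.
  i=2: a_2=1, p_2 = 1*4 + 1 = 5, q_2 = 1*3 + 1 = 4.
  i=3: a_3=5, p_3 = 5*5 + 4 = 29, q_3 = 5*4 + 3 = 23.
q_3 = 23 > 13, so the last convergent with denominator <= 13 is p_2/q_2 = 5/4.
The closest fraction with denominator <= 13 is either p_2/q_2 or the intermediate fraction (k*p_2 + p_1)/(k*q_2 + q_1) with the largest k >= 1 whose denominator stays <= 13; these approach x as k grows, and every other convergent or intermediate fraction in range is farther away.
Largest k: floor((13 - q_1)/q_2) = floor((13 - 3)/4) = 2.
That gives (2*5 + 4)/(2*4 + 3) = 14/11.
Compare the errors: |x - 5/4| = |29*4 - 5*23|/(23*4) = 1/92, and |x - 14/11| = |29*11 - 14*23|/(23*11) = 3/253.
Cross-multiplying, 1*253 = 253 < 276 = 3*92, so 1/92 is smaller: the convergent 5/4 is closer to x than 14/11.

5/4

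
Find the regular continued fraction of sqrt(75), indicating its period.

Write x_i = (sqrt(75) + m_i)/d_i with (m_0, d_0) = (0, 1). a_0 = floor(sqrt(75)) = 8, since 8^2 = 64 <= 75 < 81 = 9^2.
Iterate m_{i+1} = d_i*a_i - m_i, d_{i+1} = (75 - m_{i+1}^2)/d_i, a_{i+1} = floor((a_0 + m_{i+1})/d_{i+1}):
  m_1 = 1*8 - 0 = 8, d_1 = (75 - 8^2)/1 = 11/1 = 11, a_1 = floor((8 + 8)/11) = 1.
  m_2 = 11*1 - 8 = 3, d_2 = (75 - 3^2)/11 = 66/11 = 6, a_2 = floor((8 + 3)/6) = 1.
  m_3 = 6*1 - 3 = 3, d_3 = (75 - 3^2)/6 = 66/6 = 11, a_3 = floor((8 + 3)/11) = 1.
  m_4 = 11*1 - 3 = 8, d_4 = (75 - 8^2)/11 = 11/11 = 1, a_4 = floor((8 + 8)/1) = 16.
  m_5 = 1*16 - 8 = 8, d_5 = (75 - 8^2)/1 = 11/1 = 11: (m_5, d_5) = (m_1, d_1) = (8, 11), so from here the quotients repeat a_1, ..., a_4; the period length is 4.
Hence the expansion of sqrt(75) is a_0 = 8 followed by the repeating block 1, 1, 1, 16 (period 4).

[8; (1, 1, 1, 16)]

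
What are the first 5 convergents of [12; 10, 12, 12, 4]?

12/1, 121/10, 1464/121, 17689/1462, 72220/5969

Using the convergent recurrence p_i = a_i*p_{i-1} + p_{i-2}, q_i = a_i*q_{i-1} + q_{i-2} with p_{-2}=0, p_{-1}=1, q_{-2}=1, q_{-1}=0:
  i=0: a_0=12, p_0 = 12*1 + 0 = 12, q_0 = 12*0 + 1 = 1.
  i=1: a_1=10, p_1 = 10*12 + 1 = 121, q_1 = 10*1 + 0 = 10.
  i=2: a_2=12, p_2 = 12*121 + 12 = 1464, q_2 = 12*10 + 1 = 121.
  i=3: a_3=12, p_3 = 12*1464 + 121 = 17689, q_3 = 12*121 + 10 = 1462.
  i=4: a_4=4, p_4 = 4*17689 + 1464 = 72220, q_4 = 4*1462 + 121 = 5969.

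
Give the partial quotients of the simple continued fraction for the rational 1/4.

[0; 4]

Run the Euclidean algorithm on 1 and 4; the successive quotients are the partial quotients a_0, a_1, ... (each step inverts the fractional part left over by the previous one):
  1 = 0*4 + 1, so a_0 = 0.
  4 = 4*1 + 0, so a_1 = 4.
The remainder reaches 0 after 2 divisions, so the expansion has 2 partial quotients, read off in order.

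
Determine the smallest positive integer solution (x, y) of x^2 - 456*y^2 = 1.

(x, y) = (1025, 48)

First expand sqrt(456) as a continued fraction. With x_i = (sqrt(456) + m_i)/d_i and (m_0, d_0) = (0, 1): a_0 = floor(sqrt(456)) = 21, since 21^2 = 441 <= 456 < 484 = 22^2.
Iterate m_{i+1} = d_i*a_i - m_i, d_{i+1} = (456 - m_{i+1}^2)/d_i, a_{i+1} = floor((a_0 + m_{i+1})/d_{i+1}):
  m_1 = 1*21 - 0 = 21, d_1 = (456 - 21^2)/1 = 15/1 = 15, a_1 = floor((21 + 21)/15) = 2.
  m_2 = 15*2 - 21 = 9, d_2 = (456 - 9^2)/15 = 375/15 = 25, a_2 = floor((21 + 9)/25) = 1.
  m_3 = 25*1 - 9 = 16, d_3 = (456 - 16^2)/25 = 200/25 = 8, a_3 = floor((21 + 16)/8) = 4.
  m_4 = 8*4 - 16 = 16, d_4 = (456 - 16^2)/8 = 200/8 = 25, a_4 = floor((21 + 16)/25) = 1.
  m_5 = 25*1 - 16 = 9, d_5 = (456 - 9^2)/25 = 375/25 = 15, a_5 = floor((21 + 9)/15) = 2.
  m_6 = 15*2 - 9 = 21, d_6 = (456 - 21^2)/15 = 15/15 = 1, a_6 = floor((21 + 21)/1) = 42.
  m_7 = 1*42 - 21 = 21, d_7 = (456 - 21^2)/1 = 15/1 = 15: (m_7, d_7) = (m_1, d_1) = (21, 15), so from here the quotients repeat a_1, ..., a_6; the period length is 6.
So sqrt(456) = [21; (2, 1, 4, 1, 2, 42)] with period length k = 6.
k is even, so the fundamental solution of x^2 - 456y^2 = 1 is (p_{k-1}, q_{k-1}) = (p_5, q_5); compute convergents through index 5.
Convergents (p_i = a_i*p_{i-1} + p_{i-2}, q_i = a_i*q_{i-1} + q_{i-2} with p_{-2}=0, p_{-1}=1, q_{-2}=1, q_{-1}=0):
  i=0: a_0=21, p_0 = 21*1 + 0 = 21, q_0 = 21*0 + 1 = 1.
  i=1: a_1=2, p_1 = 2*21 + 1 = 43, q_1 = 2*1 + 0 = 2.
  i=2: a_2=1, p_2 = 1*43 + 21 = 64, q_2 = 1*2 + 1 = 3.
  i=3: a_3=4, p_3 = 4*64 + 43 = 299, q_3 = 4*3 + 2 = 14.
  i=4: a_4=1, p_4 = 1*299 + 64 = 363, q_4 = 1*14 + 3 = 17.
  i=5: a_5=2, p_5 = 2*363 + 299 = 1025, q_5 = 2*17 + 14 = 48.
Check: 1025^2 - 456*48^2 = 1050625 - 1050624 = 1, so (x, y) = (1025, 48) solves the equation, and by the theorem it is the least positive solution.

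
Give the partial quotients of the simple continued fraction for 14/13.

[1; 13]

Run the Euclidean algorithm on 14 and 13; the successive quotients are the partial quotients a_0, a_1, ... (each step inverts the fractional part left over by the previous one):
  14 = 1*13 + 1, so a_0 = 1.
  13 = 13*1 + 0, so a_1 = 13.
The remainder reaches 0 after 2 divisions, so the expansion has 2 partial quotients, read off in order.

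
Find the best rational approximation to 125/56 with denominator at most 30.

67/30

Expand x = 125/56 as a continued fraction with the Euclidean algorithm:
  125 = 2*56 + 13, so a_0 = 2.
  56 = 4*13 + 4, so a_1 = 4.
  13 = 3*4 + 1, so a_2 = 3.
  4 = 4*1 + 0, so a_3 = 4.
so x = [2; 4, 3, 4].
Convergents (p_i = a_i*p_{i-1} + p_{i-2}, q_i = a_i*q_{i-1} + q_{i-2} with p_{-2}=0, p_{-1}=1, q_{-2}=1, q_{-1}=0), until the denominator exceeds 30:
  i=0: a_0=2, p_0 = 2*1 + 0 = 2, q_0 = 2*0 + 1 = 1.
  i=1: a_1=4, p_1 = 4*2 + 1 = 9, q_1 = 4*1 + 0 = 4.
  i=2: a_2=3, p_2 = 3*9 + 2 = 29, q_2 = 3*4 + 1 = 13.
  i=3: a_3=4, p_3 = 4*29 + 9 = 125, q_3 = 4*13 + 4 = 56.
q_3 = 56 > 30, so the last convergent with denominator <= 30 is p_2/q_2 = 29/13.
The closest fraction with denominator <= 30 is either p_2/q_2 or the intermediate fraction (k*p_2 + p_1)/(k*q_2 + q_1) with the largest k >= 1 whose denominator stays <= 30; these approach x as k grows, and every other convergent or intermediate fraction in range is farther away.
Largest k: floor((30 - q_1)/q_2) = floor((30 - 4)/13) = 2.
That gives (2*29 + 9)/(2*13 + 4) = 67/30.
Compare the errors: |x - 29/13| = |125*13 - 29*56|/(56*13) = 1/728, and |x - 67/30| = |125*30 - 67*56|/(56*30) = 2/1680.
Cross-multiplying, 2*728 = 1456 < 1680 = 1*1680, so 2/1680 is smaller: the intermediate fraction 67/30 is closer to x than 29/13.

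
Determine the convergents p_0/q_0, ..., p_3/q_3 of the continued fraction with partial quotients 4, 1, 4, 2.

Using the convergent recurrence p_i = a_i*p_{i-1} + p_{i-2}, q_i = a_i*q_{i-1} + q_{i-2} with p_{-2}=0, p_{-1}=1, q_{-2}=1, q_{-1}=0:
  i=0: a_0=4, p_0 = 4*1 + 0 = 4, q_0 = 4*0 + 1 = 1.
  i=1: a_1=1, p_1 = 1*4 + 1 = 5, q_1 = 1*1 + 0 = 1.
  i=2: a_2=4, p_2 = 4*5 + 4 = 24, q_2 = 4*1 + 1 = 5.
  i=3: a_3=2, p_3 = 2*24 + 5 = 53, q_3 = 2*5 + 1 = 11.

4/1, 5/1, 24/5, 53/11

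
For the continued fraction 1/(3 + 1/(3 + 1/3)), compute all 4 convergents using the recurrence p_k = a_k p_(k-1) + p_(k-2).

0/1, 1/3, 3/10, 10/33

Using the convergent recurrence p_i = a_i*p_{i-1} + p_{i-2}, q_i = a_i*q_{i-1} + q_{i-2} with p_{-2}=0, p_{-1}=1, q_{-2}=1, q_{-1}=0:
  i=0: a_0=0, p_0 = 0*1 + 0 = 0, q_0 = 0*0 + 1 = 1.
  i=1: a_1=3, p_1 = 3*0 + 1 = 1, q_1 = 3*1 + 0 = 3.
  i=2: a_2=3, p_2 = 3*1 + 0 = 3, q_2 = 3*3 + 1 = 10.
  i=3: a_3=3, p_3 = 3*3 + 1 = 10, q_3 = 3*10 + 3 = 33.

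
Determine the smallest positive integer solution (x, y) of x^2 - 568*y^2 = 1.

First expand sqrt(568) as a continued fraction. With x_i = (sqrt(568) + m_i)/d_i and (m_0, d_0) = (0, 1): a_0 = floor(sqrt(568)) = 23, since 23^2 = 529 <= 568 < 576 = 24^2.
Iterate m_{i+1} = d_i*a_i - m_i, d_{i+1} = (568 - m_{i+1}^2)/d_i, a_{i+1} = floor((a_0 + m_{i+1})/d_{i+1}):
  m_1 = 1*23 - 0 = 23, d_1 = (568 - 23^2)/1 = 39/1 = 39, a_1 = floor((23 + 23)/39) = 1.
  m_2 = 39*1 - 23 = 16, d_2 = (568 - 16^2)/39 = 312/39 = 8, a_2 = floor((23 + 16)/8) = 4.
  m_3 = 8*4 - 16 = 16, d_3 = (568 - 16^2)/8 = 312/8 = 39, a_3 = floor((23 + 16)/39) = 1.
  m_4 = 39*1 - 16 = 23, d_4 = (568 - 23^2)/39 = 39/39 = 1, a_4 = floor((23 + 23)/1) = 46.
  m_5 = 1*46 - 23 = 23, d_5 = (568 - 23^2)/1 = 39/1 = 39: (m_5, d_5) = (m_1, d_1) = (23, 39), so from here the quotients repeat a_1, ..., a_4; the period length is 4.
So sqrt(568) = [23; (1, 4, 1, 46)] with period length k = 4.
k is even, so the fundamental solution of x^2 - 568y^2 = 1 is (p_{k-1}, q_{k-1}) = (p_3, q_3); compute convergents through index 3.
Convergents (p_i = a_i*p_{i-1} + p_{i-2}, q_i = a_i*q_{i-1} + q_{i-2} with p_{-2}=0, p_{-1}=1, q_{-2}=1, q_{-1}=0):
  i=0: a_0=23, p_0 = 23*1 + 0 = 23, q_0 = 23*0 + 1 = 1.
  i=1: a_1=1, p_1 = 1*23 + 1 = 24, q_1 = 1*1 + 0 = 1.
  i=2: a_2=4, p_2 = 4*24 + 23 = 119, q_2 = 4*1 + 1 = 5.
  i=3: a_3=1, p_3 = 1*119 + 24 = 143, q_3 = 1*5 + 1 = 6.
Check: 143^2 - 568*6^2 = 20449 - 20448 = 1, so (x, y) = (143, 6) solves the equation, and by the theorem it is the least positive solution.

(x, y) = (143, 6)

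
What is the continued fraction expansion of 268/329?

Run the Euclidean algorithm on 268 and 329; the successive quotients are the partial quotients a_0, a_1, ... (each step inverts the fractional part left over by the previous one):
  268 = 0*329 + 268, so a_0 = 0.
  329 = 1*268 + 61, so a_1 = 1.
  268 = 4*61 + 24, so a_2 = 4.
  61 = 2*24 + 13, so a_3 = 2.
  24 = 1*13 + 11, so a_4 = 1.
  13 = 1*11 + 2, so a_5 = 1.
  11 = 5*2 + 1, so a_6 = 5.
  2 = 2*1 + 0, so a_7 = 2.
The remainder reaches 0 after 8 divisions, so the expansion has 8 partial quotients, read off in order.

[0; 1, 4, 2, 1, 1, 5, 2]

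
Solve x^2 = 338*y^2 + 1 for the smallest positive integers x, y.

First expand sqrt(338) as a continued fraction. With x_i = (sqrt(338) + m_i)/d_i and (m_0, d_0) = (0, 1): a_0 = floor(sqrt(338)) = 18, since 18^2 = 324 <= 338 < 361 = 19^2.
Iterate m_{i+1} = d_i*a_i - m_i, d_{i+1} = (338 - m_{i+1}^2)/d_i, a_{i+1} = floor((a_0 + m_{i+1})/d_{i+1}):
  m_1 = 1*18 - 0 = 18, d_1 = (338 - 18^2)/1 = 14/1 = 14, a_1 = floor((18 + 18)/14) = 2.
  m_2 = 14*2 - 18 = 10, d_2 = (338 - 10^2)/14 = 238/14 = 17, a_2 = floor((18 + 10)/17) = 1.
  m_3 = 17*1 - 10 = 7, d_3 = (338 - 7^2)/17 = 289/17 = 17, a_3 = floor((18 + 7)/17) = 1.
  m_4 = 17*1 - 7 = 10, d_4 = (338 - 10^2)/17 = 238/17 = 14, a_4 = floor((18 + 10)/14) = 2.
  m_5 = 14*2 - 10 = 18, d_5 = (338 - 18^2)/14 = 14/14 = 1, a_5 = floor((18 + 18)/1) = 36.
  m_6 = 1*36 - 18 = 18, d_6 = (338 - 18^2)/1 = 14/1 = 14: (m_6, d_6) = (m_1, d_1) = (18, 14), so from here the quotients repeat a_1, ..., a_5; the period length is 5.
So sqrt(338) = [18; (2, 1, 1, 2, 36)] with period length k = 5.
k is odd, so (p_{k-1}, q_{k-1}) only solves x^2 - 338y^2 = -1 and the fundamental solution of x^2 - 338y^2 = 1 is (p_{2k-1}, q_{2k-1}) = (p_9, q_9); compute convergents through index 9, running through the period twice.
Convergents (p_i = a_i*p_{i-1} + p_{i-2}, q_i = a_i*q_{i-1} + q_{i-2} with p_{-2}=0, p_{-1}=1, q_{-2}=1, q_{-1}=0):
  i=0: a_0=18, p_0 = 18*1 + 0 = 18, q_0 = 18*0 + 1 = 1.
  i=1: a_1=2, p_1 = 2*18 + 1 = 37, q_1 = 2*1 + 0 = 2.
  i=2: a_2=1, p_2 = 1*37 + 18 = 55, q_2 = 1*2 + 1 = 3.
  i=3: a_3=1, p_3 = 1*55 + 37 = 92, q_3 = 1*3 + 2 = 5.
  i=4: a_4=2, p_4 = 2*92 + 55 = 239, q_4 = 2*5 + 3 = 13.
  i=5: a_5=36, p_5 = 36*239 + 92 = 8696, q_5 = 36*13 + 5 = 473.
  i=6: a_6=2, p_6 = 2*8696 + 239 = 17631, q_6 = 2*473 + 13 = 959.
  i=7: a_7=1, p_7 = 1*17631 + 8696 = 26327, q_7 = 1*959 + 473 = 1432.
  i=8: a_8=1, p_8 = 1*26327 + 17631 = 43958, q_8 = 1*1432 + 959 = 2391.
  i=9: a_9=2, p_9 = 2*43958 + 26327 = 114243, q_9 = 2*2391 + 1432 = 6214.
Indeed p_4^2 - 338*q_4^2 = 57121 - 57122 = -1, not +1.
Check: 114243^2 - 338*6214^2 = 13051463049 - 13051463048 = 1, so (x, y) = (114243, 6214) solves the equation, and by the theorem it is the least positive solution.

(x, y) = (114243, 6214)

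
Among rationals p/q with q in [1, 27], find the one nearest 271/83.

49/15

Expand x = 271/83 as a continued fraction with the Euclidean algorithm:
  271 = 3*83 + 22, so a_0 = 3.
  83 = 3*22 + 17, so a_1 = 3.
  22 = 1*17 + 5, so a_2 = 1.
  17 = 3*5 + 2, so a_3 = 3.
  5 = 2*2 + 1, so a_4 = 2.
  2 = 2*1 + 0, so a_5 = 2.
so x = [3; 3, 1, 3, 2, 2].
Convergents (p_i = a_i*p_{i-1} + p_{i-2}, q_i = a_i*q_{i-1} + q_{i-2} with p_{-2}=0, p_{-1}=1, q_{-2}=1, q_{-1}=0), until the denominator exceeds 27:
  i=0: a_0=3, p_0 = 3*1 + 0 = 3, q_0 = 3*0 + 1 = 1.
  i=1: a_1=3, p_1 = 3*3 + 1 = 10, q_1 = 3*1 + 0 = 3.
  i=2: a_2=1, p_2 = 1*10 + 3 = 13, q_2 = 1*3 + 1 = 4.
  i=3: a_3=3, p_3 = 3*13 + 10 = 49, q_3 = 3*4 + 3 = 15.
  i=4: a_4=2, p_4 = 2*49 + 13 = 111, q_4 = 2*15 + 4 = 34.
q_4 = 34 > 27, so the last convergent with denominator <= 27 is p_3/q_3 = 49/15.
The closest fraction with denominator <= 27 is either p_3/q_3 or the intermediate fraction (k*p_3 + p_2)/(k*q_3 + q_2) with the largest k >= 1 whose denominator stays <= 27; these approach x as k grows, and every other convergent or intermediate fraction in range is farther away.
Largest k: floor((27 - q_2)/q_3) = floor((27 - 4)/15) = 1.
That gives (1*49 + 13)/(1*15 + 4) = 62/19.
Compare the errors: |x - 49/15| = |271*15 - 49*83|/(83*15) = 2/1245, and |x - 62/19| = |271*19 - 62*83|/(83*19) = 3/1577.
Cross-multiplying, 2*1577 = 3154 < 3735 = 3*1245, so 2/1245 is smaller: the convergent 49/15 is closer to x than 62/19.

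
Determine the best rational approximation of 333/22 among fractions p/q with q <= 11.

Expand x = 333/22 as a continued fraction with the Euclidean algorithm:
  333 = 15*22 + 3, so a_0 = 15.
  22 = 7*3 + 1, so a_1 = 7.
  3 = 3*1 + 0, so a_2 = 3.
so x = [15; 7, 3].
Convergents (p_i = a_i*p_{i-1} + p_{i-2}, q_i = a_i*q_{i-1} + q_{i-2} with p_{-2}=0, p_{-1}=1, q_{-2}=1, q_{-1}=0), until the denominator exceeds 11:
  i=0: a_0=15, p_0 = 15*1 + 0 = 15, q_0 = 15*0 + 1 = 1.
  i=1: a_1=7, p_1 = 7*15 + 1 = 106, q_1 = 7*1 + 0 = 7.
  i=2: a_2=3, p_2 = 3*106 + 15 = 333, q_2 = 3*7 + 1 = 22.
q_2 = 22 > 11, so the last convergent with denominator <= 11 is p_1/q_1 = 106/7.
The closest fraction with denominator <= 11 is either p_1/q_1 or the intermediate fraction (k*p_1 + p_0)/(k*q_1 + q_0) with the largest k >= 1 whose denominator stays <= 11; these approach x as k grows, and every other convergent or intermediate fraction in range is farther away.
Largest k: floor((11 - q_0)/q_1) = floor((11 - 1)/7) = 1.
That gives (1*106 + 15)/(1*7 + 1) = 121/8.
Compare the errors: |x - 106/7| = |333*7 - 106*22|/(22*7) = 1/154, and |x - 121/8| = |333*8 - 121*22|/(22*8) = 2/176.
Cross-multiplying, 1*176 = 176 < 308 = 2*154, so 1/154 is smaller: the convergent 106/7 is closer to x than 121/8.

106/7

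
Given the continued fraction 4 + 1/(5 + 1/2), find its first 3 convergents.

4/1, 21/5, 46/11

Using the convergent recurrence p_i = a_i*p_{i-1} + p_{i-2}, q_i = a_i*q_{i-1} + q_{i-2} with p_{-2}=0, p_{-1}=1, q_{-2}=1, q_{-1}=0:
  i=0: a_0=4, p_0 = 4*1 + 0 = 4, q_0 = 4*0 + 1 = 1.
  i=1: a_1=5, p_1 = 5*4 + 1 = 21, q_1 = 5*1 + 0 = 5.
  i=2: a_2=2, p_2 = 2*21 + 4 = 46, q_2 = 2*5 + 1 = 11.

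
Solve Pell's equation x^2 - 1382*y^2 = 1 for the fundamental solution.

(x, y) = (13003237, 349782)

First expand sqrt(1382) as a continued fraction. With x_i = (sqrt(1382) + m_i)/d_i and (m_0, d_0) = (0, 1): a_0 = floor(sqrt(1382)) = 37, since 37^2 = 1369 <= 1382 < 1444 = 38^2.
Iterate m_{i+1} = d_i*a_i - m_i, d_{i+1} = (1382 - m_{i+1}^2)/d_i, a_{i+1} = floor((a_0 + m_{i+1})/d_{i+1}):
  m_1 = 1*37 - 0 = 37, d_1 = (1382 - 37^2)/1 = 13/1 = 13, a_1 = floor((37 + 37)/13) = 5.
  m_2 = 13*5 - 37 = 28, d_2 = (1382 - 28^2)/13 = 598/13 = 46, a_2 = floor((37 + 28)/46) = 1.
  m_3 = 46*1 - 28 = 18, d_3 = (1382 - 18^2)/46 = 1058/46 = 23, a_3 = floor((37 + 18)/23) = 2.
  m_4 = 23*2 - 18 = 28, d_4 = (1382 - 28^2)/23 = 598/23 = 26, a_4 = floor((37 + 28)/26) = 2.
  m_5 = 26*2 - 28 = 24, d_5 = (1382 - 24^2)/26 = 806/26 = 31, a_5 = floor((37 + 24)/31) = 1.
  m_6 = 31*1 - 24 = 7, d_6 = (1382 - 7^2)/31 = 1333/31 = 43, a_6 = floor((37 + 7)/43) = 1.
  m_7 = 43*1 - 7 = 36, d_7 = (1382 - 36^2)/43 = 86/43 = 2, a_7 = floor((37 + 36)/2) = 36.
  m_8 = 2*36 - 36 = 36, d_8 = (1382 - 36^2)/2 = 86/2 = 43, a_8 = floor((37 + 36)/43) = 1.
  m_9 = 43*1 - 36 = 7, d_9 = (1382 - 7^2)/43 = 1333/43 = 31, a_9 = floor((37 + 7)/31) = 1.
  m_10 = 31*1 - 7 = 24, d_10 = (1382 - 24^2)/31 = 806/31 = 26, a_10 = floor((37 + 24)/26) = 2.
  m_11 = 26*2 - 24 = 28, d_11 = (1382 - 28^2)/26 = 598/26 = 23, a_11 = floor((37 + 28)/23) = 2.
  m_12 = 23*2 - 28 = 18, d_12 = (1382 - 18^2)/23 = 1058/23 = 46, a_12 = floor((37 + 18)/46) = 1.
  m_13 = 46*1 - 18 = 28, d_13 = (1382 - 28^2)/46 = 598/46 = 13, a_13 = floor((37 + 28)/13) = 5.
  m_14 = 13*5 - 28 = 37, d_14 = (1382 - 37^2)/13 = 13/13 = 1, a_14 = floor((37 + 37)/1) = 74.
  m_15 = 1*74 - 37 = 37, d_15 = (1382 - 37^2)/1 = 13/1 = 13: (m_15, d_15) = (m_1, d_1) = (37, 13), so from here the quotients repeat a_1, ..., a_14; the period length is 14.
So sqrt(1382) = [37; (5, 1, 2, 2, 1, 1, 36, 1, 1, 2, 2, 1, 5, 74)] with period length k = 14.
k is even, so the fundamental solution of x^2 - 1382y^2 = 1 is (p_{k-1}, q_{k-1}) = (p_13, q_13); compute convergents through index 13.
Convergents (p_i = a_i*p_{i-1} + p_{i-2}, q_i = a_i*q_{i-1} + q_{i-2} with p_{-2}=0, p_{-1}=1, q_{-2}=1, q_{-1}=0):
  i=0: a_0=37, p_0 = 37*1 + 0 = 37, q_0 = 37*0 + 1 = 1.
  i=1: a_1=5, p_1 = 5*37 + 1 = 186, q_1 = 5*1 + 0 = 5.
  i=2: a_2=1, p_2 = 1*186 + 37 = 223, q_2 = 1*5 + 1 = 6.
  i=3: a_3=2, p_3 = 2*223 + 186 = 632, q_3 = 2*6 + 5 = 17.
  i=4: a_4=2, p_4 = 2*632 + 223 = 1487, q_4 = 2*17 + 6 = 40.
  i=5: a_5=1, p_5 = 1*1487 + 632 = 2119, q_5 = 1*40 + 17 = 57.
  i=6: a_6=1, p_6 = 1*2119 + 1487 = 3606, q_6 = 1*57 + 40 = 97.
  i=7: a_7=36, p_7 = 36*3606 + 2119 = 131935, q_7 = 36*97 + 57 = 3549.
  i=8: a_8=1, p_8 = 1*131935 + 3606 = 135541, q_8 = 1*3549 + 97 = 3646.
  i=9: a_9=1, p_9 = 1*135541 + 131935 = 267476, q_9 = 1*3646 + 3549 = 7195.
  i=10: a_10=2, p_10 = 2*267476 + 135541 = 670493, q_10 = 2*7195 + 3646 = 18036.
  i=11: a_11=2, p_11 = 2*670493 + 267476 = 1608462, q_11 = 2*18036 + 7195 = 43267.
  i=12: a_12=1, p_12 = 1*1608462 + 670493 = 2278955, q_12 = 1*43267 + 18036 = 61303.
  i=13: a_13=5, p_13 = 5*2278955 + 1608462 = 13003237, q_13 = 5*61303 + 43267 = 349782.
Check: 13003237^2 - 1382*349782^2 = 169084172478169 - 169084172478168 = 1, so (x, y) = (13003237, 349782) solves the equation, and by the theorem it is the least positive solution.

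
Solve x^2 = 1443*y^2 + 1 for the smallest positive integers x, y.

First expand sqrt(1443) as a continued fraction. With x_i = (sqrt(1443) + m_i)/d_i and (m_0, d_0) = (0, 1): a_0 = floor(sqrt(1443)) = 37, since 37^2 = 1369 <= 1443 < 1444 = 38^2.
Iterate m_{i+1} = d_i*a_i - m_i, d_{i+1} = (1443 - m_{i+1}^2)/d_i, a_{i+1} = floor((a_0 + m_{i+1})/d_{i+1}):
  m_1 = 1*37 - 0 = 37, d_1 = (1443 - 37^2)/1 = 74/1 = 74, a_1 = floor((37 + 37)/74) = 1.
  m_2 = 74*1 - 37 = 37, d_2 = (1443 - 37^2)/74 = 74/74 = 1, a_2 = floor((37 + 37)/1) = 74.
  m_3 = 1*74 - 37 = 37, d_3 = (1443 - 37^2)/1 = 74/1 = 74: (m_3, d_3) = (m_1, d_1) = (37, 74), so from here the quotients repeat a_1, a_2; the period length is 2.
So sqrt(1443) = [37; (1, 74)] with period length k = 2.
k is even, so the fundamental solution of x^2 - 1443y^2 = 1 is (p_{k-1}, q_{k-1}) = (p_1, q_1); compute convergents through index 1.
Convergents (p_i = a_i*p_{i-1} + p_{i-2}, q_i = a_i*q_{i-1} + q_{i-2} with p_{-2}=0, p_{-1}=1, q_{-2}=1, q_{-1}=0):
  i=0: a_0=37, p_0 = 37*1 + 0 = 37, q_0 = 37*0 + 1 = 1.
  i=1: a_1=1, p_1 = 1*37 + 1 = 38, q_1 = 1*1 + 0 = 1.
Check: 38^2 - 1443*1^2 = 1444 - 1443 = 1, so (x, y) = (38, 1) solves the equation, and by the theorem it is the least positive solution.

(x, y) = (38, 1)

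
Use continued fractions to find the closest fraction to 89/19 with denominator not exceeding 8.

14/3

Expand x = 89/19 as a continued fraction with the Euclidean algorithm:
  89 = 4*19 + 13, so a_0 = 4.
  19 = 1*13 + 6, so a_1 = 1.
  13 = 2*6 + 1, so a_2 = 2.
  6 = 6*1 + 0, so a_3 = 6.
so x = [4; 1, 2, 6].
Convergents (p_i = a_i*p_{i-1} + p_{i-2}, q_i = a_i*q_{i-1} + q_{i-2} with p_{-2}=0, p_{-1}=1, q_{-2}=1, q_{-1}=0), until the denominator exceeds 8:
  i=0: a_0=4, p_0 = 4*1 + 0 = 4, q_0 = 4*0 + 1 = 1.
  i=1: a_1=1, p_1 = 1*4 + 1 = 5, q_1 = 1*1 + 0 = 1.
  i=2: a_2=2, p_2 = 2*5 + 4 = 14, q_2 = 2*1 + 1 = 3.
  i=3: a_3=6, p_3 = 6*14 + 5 = 89, q_3 = 6*3 + 1 = 19.
q_3 = 19 > 8, so the last convergent with denominator <= 8 is p_2/q_2 = 14/3.
The closest fraction with denominator <= 8 is either p_2/q_2 or the intermediate fraction (k*p_2 + p_1)/(k*q_2 + q_1) with the largest k >= 1 whose denominator stays <= 8; these approach x as k grows, and every other convergent or intermediate fraction in range is farther away.
Largest k: floor((8 - q_1)/q_2) = floor((8 - 1)/3) = 2.
That gives (2*14 + 5)/(2*3 + 1) = 33/7.
Compare the errors: |x - 14/3| = |89*3 - 14*19|/(19*3) = 1/57, and |x - 33/7| = |89*7 - 33*19|/(19*7) = 4/133.
Cross-multiplying, 1*133 = 133 < 228 = 4*57, so 1/57 is smaller: the convergent 14/3 is closer to x than 33/7.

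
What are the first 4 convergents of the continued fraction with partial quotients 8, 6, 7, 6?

8/1, 49/6, 351/43, 2155/264

Using the convergent recurrence p_i = a_i*p_{i-1} + p_{i-2}, q_i = a_i*q_{i-1} + q_{i-2} with p_{-2}=0, p_{-1}=1, q_{-2}=1, q_{-1}=0:
  i=0: a_0=8, p_0 = 8*1 + 0 = 8, q_0 = 8*0 + 1 = 1.
  i=1: a_1=6, p_1 = 6*8 + 1 = 49, q_1 = 6*1 + 0 = 6.
  i=2: a_2=7, p_2 = 7*49 + 8 = 351, q_2 = 7*6 + 1 = 43.
  i=3: a_3=6, p_3 = 6*351 + 49 = 2155, q_3 = 6*43 + 6 = 264.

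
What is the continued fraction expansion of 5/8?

Run the Euclidean algorithm on 5 and 8; the successive quotients are the partial quotients a_0, a_1, ... (each step inverts the fractional part left over by the previous one):
  5 = 0*8 + 5, so a_0 = 0.
  8 = 1*5 + 3, so a_1 = 1.
  5 = 1*3 + 2, so a_2 = 1.
  3 = 1*2 + 1, so a_3 = 1.
  2 = 2*1 + 0, so a_4 = 2.
The remainder reaches 0 after 5 divisions, so the expansion has 5 partial quotients, read off in order.

[0; 1, 1, 1, 2]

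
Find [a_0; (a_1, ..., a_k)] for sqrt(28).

[5; (3, 2, 3, 10)]

Write x_i = (sqrt(28) + m_i)/d_i with (m_0, d_0) = (0, 1). a_0 = floor(sqrt(28)) = 5, since 5^2 = 25 <= 28 < 36 = 6^2.
Iterate m_{i+1} = d_i*a_i - m_i, d_{i+1} = (28 - m_{i+1}^2)/d_i, a_{i+1} = floor((a_0 + m_{i+1})/d_{i+1}):
  m_1 = 1*5 - 0 = 5, d_1 = (28 - 5^2)/1 = 3/1 = 3, a_1 = floor((5 + 5)/3) = 3.
  m_2 = 3*3 - 5 = 4, d_2 = (28 - 4^2)/3 = 12/3 = 4, a_2 = floor((5 + 4)/4) = 2.
  m_3 = 4*2 - 4 = 4, d_3 = (28 - 4^2)/4 = 12/4 = 3, a_3 = floor((5 + 4)/3) = 3.
  m_4 = 3*3 - 4 = 5, d_4 = (28 - 5^2)/3 = 3/3 = 1, a_4 = floor((5 + 5)/1) = 10.
  m_5 = 1*10 - 5 = 5, d_5 = (28 - 5^2)/1 = 3/1 = 3: (m_5, d_5) = (m_1, d_1) = (5, 3), so from here the quotients repeat a_1, ..., a_4; the period length is 4.
Hence the expansion of sqrt(28) is a_0 = 5 followed by the repeating block 3, 2, 3, 10 (period 4).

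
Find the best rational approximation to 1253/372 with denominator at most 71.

Expand x = 1253/372 as a continued fraction with the Euclidean algorithm:
  1253 = 3*372 + 137, so a_0 = 3.
  372 = 2*137 + 98, so a_1 = 2.
  137 = 1*98 + 39, so a_2 = 1.
  98 = 2*39 + 20, so a_3 = 2.
  39 = 1*20 + 19, so a_4 = 1.
  20 = 1*19 + 1, so a_5 = 1.
  19 = 19*1 + 0, so a_6 = 19.
so x = [3; 2, 1, 2, 1, 1, 19].
Convergents (p_i = a_i*p_{i-1} + p_{i-2}, q_i = a_i*q_{i-1} + q_{i-2} with p_{-2}=0, p_{-1}=1, q_{-2}=1, q_{-1}=0), until the denominator exceeds 71:
  i=0: a_0=3, p_0 = 3*1 + 0 = 3, q_0 = 3*0 + 1 = 1.
  i=1: a_1=2, p_1 = 2*3 + 1 = 7, q_1 = 2*1 + 0 = 2.
  i=2: a_2=1, p_2 = 1*7 + 3 = 10, q_2 = 1*2 + 1 = 3.
  i=3: a_3=2, p_3 = 2*10 + 7 = 27, q_3 = 2*3 + 2 = 8.
  i=4: a_4=1, p_4 = 1*27 + 10 = 37, q_4 = 1*8 + 3 = 11.
  i=5: a_5=1, p_5 = 1*37 + 27 = 64, q_5 = 1*11 + 8 = 19.
  i=6: a_6=19, p_6 = 19*64 + 37 = 1253, q_6 = 19*19 + 11 = 372.
q_6 = 372 > 71, so the last convergent with denominator <= 71 is p_5/q_5 = 64/19.
The closest fraction with denominator <= 71 is either p_5/q_5 or the intermediate fraction (k*p_5 + p_4)/(k*q_5 + q_4) with the largest k >= 1 whose denominator stays <= 71; these approach x as k grows, and every other convergent or intermediate fraction in range is farther away.
Largest k: floor((71 - q_4)/q_5) = floor((71 - 11)/19) = 3.
That gives (3*64 + 37)/(3*19 + 11) = 229/68.
Compare the errors: |x - 64/19| = |1253*19 - 64*372|/(372*19) = 1/7068, and |x - 229/68| = |1253*68 - 229*372|/(372*68) = 16/25296.
Cross-multiplying, 1*25296 = 25296 < 113088 = 16*7068, so 1/7068 is smaller: the convergent 64/19 is closer to x than 229/68.

64/19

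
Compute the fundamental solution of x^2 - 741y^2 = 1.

First expand sqrt(741) as a continued fraction. With x_i = (sqrt(741) + m_i)/d_i and (m_0, d_0) = (0, 1): a_0 = floor(sqrt(741)) = 27, since 27^2 = 729 <= 741 < 784 = 28^2.
Iterate m_{i+1} = d_i*a_i - m_i, d_{i+1} = (741 - m_{i+1}^2)/d_i, a_{i+1} = floor((a_0 + m_{i+1})/d_{i+1}):
  m_1 = 1*27 - 0 = 27, d_1 = (741 - 27^2)/1 = 12/1 = 12, a_1 = floor((27 + 27)/12) = 4.
  m_2 = 12*4 - 27 = 21, d_2 = (741 - 21^2)/12 = 300/12 = 25, a_2 = floor((27 + 21)/25) = 1.
  m_3 = 25*1 - 21 = 4, d_3 = (741 - 4^2)/25 = 725/25 = 29, a_3 = floor((27 + 4)/29) = 1.
  m_4 = 29*1 - 4 = 25, d_4 = (741 - 25^2)/29 = 116/29 = 4, a_4 = floor((27 + 25)/4) = 13.
  m_5 = 4*13 - 25 = 27, d_5 = (741 - 27^2)/4 = 12/4 = 3, a_5 = floor((27 + 27)/3) = 18.
  m_6 = 3*18 - 27 = 27, d_6 = (741 - 27^2)/3 = 12/3 = 4, a_6 = floor((27 + 27)/4) = 13.
  m_7 = 4*13 - 27 = 25, d_7 = (741 - 25^2)/4 = 116/4 = 29, a_7 = floor((27 + 25)/29) = 1.
  m_8 = 29*1 - 25 = 4, d_8 = (741 - 4^2)/29 = 725/29 = 25, a_8 = floor((27 + 4)/25) = 1.
  m_9 = 25*1 - 4 = 21, d_9 = (741 - 21^2)/25 = 300/25 = 12, a_9 = floor((27 + 21)/12) = 4.
  m_10 = 12*4 - 21 = 27, d_10 = (741 - 27^2)/12 = 12/12 = 1, a_10 = floor((27 + 27)/1) = 54.
  m_11 = 1*54 - 27 = 27, d_11 = (741 - 27^2)/1 = 12/1 = 12: (m_11, d_11) = (m_1, d_1) = (27, 12), so from here the quotients repeat a_1, ..., a_10; the period length is 10.
So sqrt(741) = [27; (4, 1, 1, 13, 18, 13, 1, 1, 4, 54)] with period length k = 10.
k is even, so the fundamental solution of x^2 - 741y^2 = 1 is (p_{k-1}, q_{k-1}) = (p_9, q_9); compute convergents through index 9.
Convergents (p_i = a_i*p_{i-1} + p_{i-2}, q_i = a_i*q_{i-1} + q_{i-2} with p_{-2}=0, p_{-1}=1, q_{-2}=1, q_{-1}=0):
  i=0: a_0=27, p_0 = 27*1 + 0 = 27, q_0 = 27*0 + 1 = 1.
  i=1: a_1=4, p_1 = 4*27 + 1 = 109, q_1 = 4*1 + 0 = 4.
  i=2: a_2=1, p_2 = 1*109 + 27 = 136, q_2 = 1*4 + 1 = 5.
  i=3: a_3=1, p_3 = 1*136 + 109 = 245, q_3 = 1*5 + 4 = 9.
  i=4: a_4=13, p_4 = 13*245 + 136 = 3321, q_4 = 13*9 + 5 = 122.
  i=5: a_5=18, p_5 = 18*3321 + 245 = 60023, q_5 = 18*122 + 9 = 2205.
  i=6: a_6=13, p_6 = 13*60023 + 3321 = 783620, q_6 = 13*2205 + 122 = 28787.
  i=7: a_7=1, p_7 = 1*783620 + 60023 = 843643, q_7 = 1*28787 + 2205 = 30992.
  i=8: a_8=1, p_8 = 1*843643 + 783620 = 1627263, q_8 = 1*30992 + 28787 = 59779.
  i=9: a_9=4, p_9 = 4*1627263 + 843643 = 7352695, q_9 = 4*59779 + 30992 = 270108.
Check: 7352695^2 - 741*270108^2 = 54062123763025 - 54062123763024 = 1, so (x, y) = (7352695, 270108) solves the equation, and by the theorem it is the least positive solution.

(x, y) = (7352695, 270108)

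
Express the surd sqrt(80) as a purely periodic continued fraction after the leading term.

Write x_i = (sqrt(80) + m_i)/d_i with (m_0, d_0) = (0, 1). a_0 = floor(sqrt(80)) = 8, since 8^2 = 64 <= 80 < 81 = 9^2.
Iterate m_{i+1} = d_i*a_i - m_i, d_{i+1} = (80 - m_{i+1}^2)/d_i, a_{i+1} = floor((a_0 + m_{i+1})/d_{i+1}):
  m_1 = 1*8 - 0 = 8, d_1 = (80 - 8^2)/1 = 16/1 = 16, a_1 = floor((8 + 8)/16) = 1.
  m_2 = 16*1 - 8 = 8, d_2 = (80 - 8^2)/16 = 16/16 = 1, a_2 = floor((8 + 8)/1) = 16.
  m_3 = 1*16 - 8 = 8, d_3 = (80 - 8^2)/1 = 16/1 = 16: (m_3, d_3) = (m_1, d_1) = (8, 16), so from here the quotients repeat a_1, a_2; the period length is 2.
Hence the expansion of sqrt(80) is a_0 = 8 followed by the repeating block 1, 16 (period 2).

[8; (1, 16)]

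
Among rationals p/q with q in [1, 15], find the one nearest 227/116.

Expand x = 227/116 as a continued fraction with the Euclidean algorithm:
  227 = 1*116 + 111, so a_0 = 1.
  116 = 1*111 + 5, so a_1 = 1.
  111 = 22*5 + 1, so a_2 = 22.
  5 = 5*1 + 0, so a_3 = 5.
so x = [1; 1, 22, 5].
Convergents (p_i = a_i*p_{i-1} + p_{i-2}, q_i = a_i*q_{i-1} + q_{i-2} with p_{-2}=0, p_{-1}=1, q_{-2}=1, q_{-1}=0), until the denominator exceeds 15:
  i=0: a_0=1, p_0 = 1*1 + 0 = 1, q_0 = 1*0 + 1 = 1.
  i=1: a_1=1, p_1 = 1*1 + 1 = 2, q_1 = 1*1 + 0 = 1.
  i=2: a_2=22, p_2 = 22*2 + 1 = 45, q_2 = 22*1 + 1 = 23.
q_2 = 23 > 15, so the last convergent with denominator <= 15 is p_1/q_1 = 2/1.
The closest fraction with denominator <= 15 is either p_1/q_1 or the intermediate fraction (k*p_1 + p_0)/(k*q_1 + q_0) with the largest k >= 1 whose denominator stays <= 15; these approach x as k grows, and every other convergent or intermediate fraction in range is farther away.
Largest k: floor((15 - q_0)/q_1) = floor((15 - 1)/1) = 14.
That gives (14*2 + 1)/(14*1 + 1) = 29/15.
Compare the errors: |x - 2/1| = |227*1 - 2*116|/(116*1) = 5/116, and |x - 29/15| = |227*15 - 29*116|/(116*15) = 41/1740.
Cross-multiplying, 41*116 = 4756 < 8700 = 5*1740, so 41/1740 is smaller: the intermediate fraction 29/15 is closer to x than 2/1.

29/15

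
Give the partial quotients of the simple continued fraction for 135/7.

[19; 3, 2]

Run the Euclidean algorithm on 135 and 7; the successive quotients are the partial quotients a_0, a_1, ... (each step inverts the fractional part left over by the previous one):
  135 = 19*7 + 2, so a_0 = 19.
  7 = 3*2 + 1, so a_1 = 3.
  2 = 2*1 + 0, so a_2 = 2.
The remainder reaches 0 after 3 divisions, so the expansion has 3 partial quotients, read off in order.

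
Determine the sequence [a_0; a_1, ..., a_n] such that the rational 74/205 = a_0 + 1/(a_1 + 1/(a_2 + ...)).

Run the Euclidean algorithm on 74 and 205; the successive quotients are the partial quotients a_0, a_1, ... (each step inverts the fractional part left over by the previous one):
  74 = 0*205 + 74, so a_0 = 0.
  205 = 2*74 + 57, so a_1 = 2.
  74 = 1*57 + 17, so a_2 = 1.
  57 = 3*17 + 6, so a_3 = 3.
  17 = 2*6 + 5, so a_4 = 2.
  6 = 1*5 + 1, so a_5 = 1.
  5 = 5*1 + 0, so a_6 = 5.
The remainder reaches 0 after 7 divisions, so the expansion has 7 partial quotients, read off in order.

[0; 2, 1, 3, 2, 1, 5]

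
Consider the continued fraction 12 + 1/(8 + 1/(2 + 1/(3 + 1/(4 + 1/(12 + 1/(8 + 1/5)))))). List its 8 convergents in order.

12/1, 97/8, 206/17, 715/59, 3066/253, 37507/3095, 303122/25013, 1553117/128160

Using the convergent recurrence p_i = a_i*p_{i-1} + p_{i-2}, q_i = a_i*q_{i-1} + q_{i-2} with p_{-2}=0, p_{-1}=1, q_{-2}=1, q_{-1}=0:
  i=0: a_0=12, p_0 = 12*1 + 0 = 12, q_0 = 12*0 + 1 = 1.
  i=1: a_1=8, p_1 = 8*12 + 1 = 97, q_1 = 8*1 + 0 = 8.
  i=2: a_2=2, p_2 = 2*97 + 12 = 206, q_2 = 2*8 + 1 = 17.
  i=3: a_3=3, p_3 = 3*206 + 97 = 715, q_3 = 3*17 + 8 = 59.
  i=4: a_4=4, p_4 = 4*715 + 206 = 3066, q_4 = 4*59 + 17 = 253.
  i=5: a_5=12, p_5 = 12*3066 + 715 = 37507, q_5 = 12*253 + 59 = 3095.
  i=6: a_6=8, p_6 = 8*37507 + 3066 = 303122, q_6 = 8*3095 + 253 = 25013.
  i=7: a_7=5, p_7 = 5*303122 + 37507 = 1553117, q_7 = 5*25013 + 3095 = 128160.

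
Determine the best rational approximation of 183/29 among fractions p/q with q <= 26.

Expand x = 183/29 as a continued fraction with the Euclidean algorithm:
  183 = 6*29 + 9, so a_0 = 6.
  29 = 3*9 + 2, so a_1 = 3.
  9 = 4*2 + 1, so a_2 = 4.
  2 = 2*1 + 0, so a_3 = 2.
so x = [6; 3, 4, 2].
Convergents (p_i = a_i*p_{i-1} + p_{i-2}, q_i = a_i*q_{i-1} + q_{i-2} with p_{-2}=0, p_{-1}=1, q_{-2}=1, q_{-1}=0), until the denominator exceeds 26:
  i=0: a_0=6, p_0 = 6*1 + 0 = 6, q_0 = 6*0 + 1 = 1.
  i=1: a_1=3, p_1 = 3*6 + 1 = 19, q_1 = 3*1 + 0 = 3.
  i=2: a_2=4, p_2 = 4*19 + 6 = 82, q_2 = 4*3 + 1 = 13.
  i=3: a_3=2, p_3 = 2*82 + 19 = 183, q_3 = 2*13 + 3 = 29.
q_3 = 29 > 26, so the last convergent with denominator <= 26 is p_2/q_2 = 82/13.
The closest fraction with denominator <= 26 is either p_2/q_2 or the intermediate fraction (k*p_2 + p_1)/(k*q_2 + q_1) with the largest k >= 1 whose denominator stays <= 26; these approach x as k grows, and every other convergent or intermediate fraction in range is farther away.
Largest k: floor((26 - q_1)/q_2) = floor((26 - 3)/13) = 1.
That gives (1*82 + 19)/(1*13 + 3) = 101/16.
Compare the errors: |x - 82/13| = |183*13 - 82*29|/(29*13) = 1/377, and |x - 101/16| = |183*16 - 101*29|/(29*16) = 1/464.
Cross-multiplying, 1*377 = 377 < 464 = 1*464, so 1/464 is smaller: the intermediate fraction 101/16 is closer to x than 82/13.

101/16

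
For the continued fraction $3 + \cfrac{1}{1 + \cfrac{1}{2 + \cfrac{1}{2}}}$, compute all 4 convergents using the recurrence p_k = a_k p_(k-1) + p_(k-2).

3/1, 4/1, 11/3, 26/7

Using the convergent recurrence p_i = a_i*p_{i-1} + p_{i-2}, q_i = a_i*q_{i-1} + q_{i-2} with p_{-2}=0, p_{-1}=1, q_{-2}=1, q_{-1}=0:
  i=0: a_0=3, p_0 = 3*1 + 0 = 3, q_0 = 3*0 + 1 = 1.
  i=1: a_1=1, p_1 = 1*3 + 1 = 4, q_1 = 1*1 + 0 = 1.
  i=2: a_2=2, p_2 = 2*4 + 3 = 11, q_2 = 2*1 + 1 = 3.
  i=3: a_3=2, p_3 = 2*11 + 4 = 26, q_3 = 2*3 + 1 = 7.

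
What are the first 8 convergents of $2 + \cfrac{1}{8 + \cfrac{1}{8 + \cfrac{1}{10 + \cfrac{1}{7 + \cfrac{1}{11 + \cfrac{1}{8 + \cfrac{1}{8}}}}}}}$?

Using the convergent recurrence p_i = a_i*p_{i-1} + p_{i-2}, q_i = a_i*q_{i-1} + q_{i-2} with p_{-2}=0, p_{-1}=1, q_{-2}=1, q_{-1}=0:
  i=0: a_0=2, p_0 = 2*1 + 0 = 2, q_0 = 2*0 + 1 = 1.
  i=1: a_1=8, p_1 = 8*2 + 1 = 17, q_1 = 8*1 + 0 = 8.
  i=2: a_2=8, p_2 = 8*17 + 2 = 138, q_2 = 8*8 + 1 = 65.
  i=3: a_3=10, p_3 = 10*138 + 17 = 1397, q_3 = 10*65 + 8 = 658.
  i=4: a_4=7, p_4 = 7*1397 + 138 = 9917, q_4 = 7*658 + 65 = 4671.
  i=5: a_5=11, p_5 = 11*9917 + 1397 = 110484, q_5 = 11*4671 + 658 = 52039.
  i=6: a_6=8, p_6 = 8*110484 + 9917 = 893789, q_6 = 8*52039 + 4671 = 420983.
  i=7: a_7=8, p_7 = 8*893789 + 110484 = 7260796, q_7 = 8*420983 + 52039 = 3419903.

2/1, 17/8, 138/65, 1397/658, 9917/4671, 110484/52039, 893789/420983, 7260796/3419903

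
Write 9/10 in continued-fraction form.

Run the Euclidean algorithm on 9 and 10; the successive quotients are the partial quotients a_0, a_1, ... (each step inverts the fractional part left over by the previous one):
  9 = 0*10 + 9, so a_0 = 0.
  10 = 1*9 + 1, so a_1 = 1.
  9 = 9*1 + 0, so a_2 = 9.
The remainder reaches 0 after 3 divisions, so the expansion has 3 partial quotients, read off in order.

[0; 1, 9]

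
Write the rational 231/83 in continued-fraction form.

[2; 1, 3, 1, 1, 1, 1, 3]

Run the Euclidean algorithm on 231 and 83; the successive quotients are the partial quotients a_0, a_1, ... (each step inverts the fractional part left over by the previous one):
  231 = 2*83 + 65, so a_0 = 2.
  83 = 1*65 + 18, so a_1 = 1.
  65 = 3*18 + 11, so a_2 = 3.
  18 = 1*11 + 7, so a_3 = 1.
  11 = 1*7 + 4, so a_4 = 1.
  7 = 1*4 + 3, so a_5 = 1.
  4 = 1*3 + 1, so a_6 = 1.
  3 = 3*1 + 0, so a_7 = 3.
The remainder reaches 0 after 8 divisions, so the expansion has 8 partial quotients, read off in order.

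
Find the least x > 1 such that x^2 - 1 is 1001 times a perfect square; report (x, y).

First expand sqrt(1001) as a continued fraction. With x_i = (sqrt(1001) + m_i)/d_i and (m_0, d_0) = (0, 1): a_0 = floor(sqrt(1001)) = 31, since 31^2 = 961 <= 1001 < 1024 = 32^2.
Iterate m_{i+1} = d_i*a_i - m_i, d_{i+1} = (1001 - m_{i+1}^2)/d_i, a_{i+1} = floor((a_0 + m_{i+1})/d_{i+1}):
  m_1 = 1*31 - 0 = 31, d_1 = (1001 - 31^2)/1 = 40/1 = 40, a_1 = floor((31 + 31)/40) = 1.
  m_2 = 40*1 - 31 = 9, d_2 = (1001 - 9^2)/40 = 920/40 = 23, a_2 = floor((31 + 9)/23) = 1.
  m_3 = 23*1 - 9 = 14, d_3 = (1001 - 14^2)/23 = 805/23 = 35, a_3 = floor((31 + 14)/35) = 1.
  m_4 = 35*1 - 14 = 21, d_4 = (1001 - 21^2)/35 = 560/35 = 16, a_4 = floor((31 + 21)/16) = 3.
  m_5 = 16*3 - 21 = 27, d_5 = (1001 - 27^2)/16 = 272/16 = 17, a_5 = floor((31 + 27)/17) = 3.
  m_6 = 17*3 - 27 = 24, d_6 = (1001 - 24^2)/17 = 425/17 = 25, a_6 = floor((31 + 24)/25) = 2.
  m_7 = 25*2 - 24 = 26, d_7 = (1001 - 26^2)/25 = 325/25 = 13, a_7 = floor((31 + 26)/13) = 4.
  m_8 = 13*4 - 26 = 26, d_8 = (1001 - 26^2)/13 = 325/13 = 25, a_8 = floor((31 + 26)/25) = 2.
  m_9 = 25*2 - 26 = 24, d_9 = (1001 - 24^2)/25 = 425/25 = 17, a_9 = floor((31 + 24)/17) = 3.
  m_10 = 17*3 - 24 = 27, d_10 = (1001 - 27^2)/17 = 272/17 = 16, a_10 = floor((31 + 27)/16) = 3.
  m_11 = 16*3 - 27 = 21, d_11 = (1001 - 21^2)/16 = 560/16 = 35, a_11 = floor((31 + 21)/35) = 1.
  m_12 = 35*1 - 21 = 14, d_12 = (1001 - 14^2)/35 = 805/35 = 23, a_12 = floor((31 + 14)/23) = 1.
  m_13 = 23*1 - 14 = 9, d_13 = (1001 - 9^2)/23 = 920/23 = 40, a_13 = floor((31 + 9)/40) = 1.
  m_14 = 40*1 - 9 = 31, d_14 = (1001 - 31^2)/40 = 40/40 = 1, a_14 = floor((31 + 31)/1) = 62.
  m_15 = 1*62 - 31 = 31, d_15 = (1001 - 31^2)/1 = 40/1 = 40: (m_15, d_15) = (m_1, d_1) = (31, 40), so from here the quotients repeat a_1, ..., a_14; the period length is 14.
So sqrt(1001) = [31; (1, 1, 1, 3, 3, 2, 4, 2, 3, 3, 1, 1, 1, 62)] with period length k = 14.
k is even, so the fundamental solution of x^2 - 1001y^2 = 1 is (p_{k-1}, q_{k-1}) = (p_13, q_13); compute convergents through index 13.
Convergents (p_i = a_i*p_{i-1} + p_{i-2}, q_i = a_i*q_{i-1} + q_{i-2} with p_{-2}=0, p_{-1}=1, q_{-2}=1, q_{-1}=0):
  i=0: a_0=31, p_0 = 31*1 + 0 = 31, q_0 = 31*0 + 1 = 1.
  i=1: a_1=1, p_1 = 1*31 + 1 = 32, q_1 = 1*1 + 0 = 1.
  i=2: a_2=1, p_2 = 1*32 + 31 = 63, q_2 = 1*1 + 1 = 2.
  i=3: a_3=1, p_3 = 1*63 + 32 = 95, q_3 = 1*2 + 1 = 3.
  i=4: a_4=3, p_4 = 3*95 + 63 = 348, q_4 = 3*3 + 2 = 11.
  i=5: a_5=3, p_5 = 3*348 + 95 = 1139, q_5 = 3*11 + 3 = 36.
  i=6: a_6=2, p_6 = 2*1139 + 348 = 2626, q_6 = 2*36 + 11 = 83.
  i=7: a_7=4, p_7 = 4*2626 + 1139 = 11643, q_7 = 4*83 + 36 = 368.
  i=8: a_8=2, p_8 = 2*11643 + 2626 = 25912, q_8 = 2*368 + 83 = 819.
  i=9: a_9=3, p_9 = 3*25912 + 11643 = 89379, q_9 = 3*819 + 368 = 2825.
  i=10: a_10=3, p_10 = 3*89379 + 25912 = 294049, q_10 = 3*2825 + 819 = 9294.
  i=11: a_11=1, p_11 = 1*294049 + 89379 = 383428, q_11 = 1*9294 + 2825 = 12119.
  i=12: a_12=1, p_12 = 1*383428 + 294049 = 677477, q_12 = 1*12119 + 9294 = 21413.
  i=13: a_13=1, p_13 = 1*677477 + 383428 = 1060905, q_13 = 1*21413 + 12119 = 33532.
Check: 1060905^2 - 1001*33532^2 = 1125519419025 - 1125519419024 = 1, so (x, y) = (1060905, 33532) solves the equation, and by the theorem it is the least positive solution.

(x, y) = (1060905, 33532)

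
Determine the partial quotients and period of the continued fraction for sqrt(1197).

Write x_i = (sqrt(1197) + m_i)/d_i with (m_0, d_0) = (0, 1). a_0 = floor(sqrt(1197)) = 34, since 34^2 = 1156 <= 1197 < 1225 = 35^2.
Iterate m_{i+1} = d_i*a_i - m_i, d_{i+1} = (1197 - m_{i+1}^2)/d_i, a_{i+1} = floor((a_0 + m_{i+1})/d_{i+1}):
  m_1 = 1*34 - 0 = 34, d_1 = (1197 - 34^2)/1 = 41/1 = 41, a_1 = floor((34 + 34)/41) = 1.
  m_2 = 41*1 - 34 = 7, d_2 = (1197 - 7^2)/41 = 1148/41 = 28, a_2 = floor((34 + 7)/28) = 1.
  m_3 = 28*1 - 7 = 21, d_3 = (1197 - 21^2)/28 = 756/28 = 27, a_3 = floor((34 + 21)/27) = 2.
  m_4 = 27*2 - 21 = 33, d_4 = (1197 - 33^2)/27 = 108/27 = 4, a_4 = floor((34 + 33)/4) = 16.
  m_5 = 4*16 - 33 = 31, d_5 = (1197 - 31^2)/4 = 236/4 = 59, a_5 = floor((34 + 31)/59) = 1.
  m_6 = 59*1 - 31 = 28, d_6 = (1197 - 28^2)/59 = 413/59 = 7, a_6 = floor((34 + 28)/7) = 8.
  m_7 = 7*8 - 28 = 28, d_7 = (1197 - 28^2)/7 = 413/7 = 59, a_7 = floor((34 + 28)/59) = 1.
  m_8 = 59*1 - 28 = 31, d_8 = (1197 - 31^2)/59 = 236/59 = 4, a_8 = floor((34 + 31)/4) = 16.
  m_9 = 4*16 - 31 = 33, d_9 = (1197 - 33^2)/4 = 108/4 = 27, a_9 = floor((34 + 33)/27) = 2.
  m_10 = 27*2 - 33 = 21, d_10 = (1197 - 21^2)/27 = 756/27 = 28, a_10 = floor((34 + 21)/28) = 1.
  m_11 = 28*1 - 21 = 7, d_11 = (1197 - 7^2)/28 = 1148/28 = 41, a_11 = floor((34 + 7)/41) = 1.
  m_12 = 41*1 - 7 = 34, d_12 = (1197 - 34^2)/41 = 41/41 = 1, a_12 = floor((34 + 34)/1) = 68.
  m_13 = 1*68 - 34 = 34, d_13 = (1197 - 34^2)/1 = 41/1 = 41: (m_13, d_13) = (m_1, d_1) = (34, 41), so from here the quotients repeat a_1, ..., a_12; the period length is 12.
Hence the expansion of sqrt(1197) is a_0 = 34 followed by the repeating block 1, 1, 2, 16, 1, 8, 1, 16, 2, 1, 1, 68 (period 12).

[34; (1, 1, 2, 16, 1, 8, 1, 16, 2, 1, 1, 68)]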